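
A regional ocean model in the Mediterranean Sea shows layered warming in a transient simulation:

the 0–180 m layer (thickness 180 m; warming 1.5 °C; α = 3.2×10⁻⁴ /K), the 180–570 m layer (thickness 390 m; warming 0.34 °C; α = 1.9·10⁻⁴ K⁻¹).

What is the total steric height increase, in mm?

Layer 1: 3.2×10⁻⁴ × 1.5 × 180 = 0.08640 m
Layer 2: 390 × 1.9×10⁻⁴ × 0.34 = 0.025194 m
Δh = 0.08640 + 0.025194 = 0.111594 m

Δh ≈ 112 mm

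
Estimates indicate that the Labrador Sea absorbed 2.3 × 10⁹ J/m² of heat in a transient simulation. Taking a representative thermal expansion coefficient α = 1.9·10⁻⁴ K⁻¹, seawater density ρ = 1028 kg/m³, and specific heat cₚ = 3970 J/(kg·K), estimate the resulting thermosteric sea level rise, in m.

0.107 m of thermosteric rise

Δh = αQ/(ρcₚ) = 1.9×10⁻⁴ × 2.3×10⁹ / (1028 × 3970) ≈ 0.10708 m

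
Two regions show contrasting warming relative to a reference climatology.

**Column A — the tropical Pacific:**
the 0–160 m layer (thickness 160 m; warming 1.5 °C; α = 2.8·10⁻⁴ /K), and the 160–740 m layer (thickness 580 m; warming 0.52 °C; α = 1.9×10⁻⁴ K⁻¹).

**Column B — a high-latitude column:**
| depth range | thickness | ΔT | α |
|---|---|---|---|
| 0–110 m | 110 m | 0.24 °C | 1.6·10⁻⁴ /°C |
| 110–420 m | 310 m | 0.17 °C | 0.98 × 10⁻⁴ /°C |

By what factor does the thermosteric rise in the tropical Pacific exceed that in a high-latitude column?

13

A Layer 1: 1.5 × 2.8×10⁻⁴ × 160 = 0.06720 m
A Layer 2: 1.9×10⁻⁴ × 580 × 0.52 = 0.057304 m
A total: 0.124504 m
B 1.6×10⁻⁴ × 0.24 × 110 = 0.004224 m
B 0.98×10⁻⁴ × 0.17 × 310 = 0.0051646 m
B total: 0.0093886 m
Ratio: 0.124504 / 0.0093886 ≈ 13.26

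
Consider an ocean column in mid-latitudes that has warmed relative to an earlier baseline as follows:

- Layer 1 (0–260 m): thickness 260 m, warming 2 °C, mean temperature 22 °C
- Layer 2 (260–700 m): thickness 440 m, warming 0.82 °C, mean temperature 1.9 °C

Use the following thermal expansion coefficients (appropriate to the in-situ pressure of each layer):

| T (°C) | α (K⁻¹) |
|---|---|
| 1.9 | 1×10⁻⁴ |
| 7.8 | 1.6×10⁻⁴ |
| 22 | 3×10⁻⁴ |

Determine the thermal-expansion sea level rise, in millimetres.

192 mm

Layer 1 at 22 °C → α = 3×10⁻⁴ K⁻¹
Layer 2 at 1.9 °C → α = 1×10⁻⁴ K⁻¹
2 × 3×10⁻⁴ × 260 = 0.15600 m
260–700 m: 1×10⁻⁴ × 440 × 0.82 = 0.03608 m
Δh = 0.15600 + 0.03608 = 0.19208 m ≈ 192 mm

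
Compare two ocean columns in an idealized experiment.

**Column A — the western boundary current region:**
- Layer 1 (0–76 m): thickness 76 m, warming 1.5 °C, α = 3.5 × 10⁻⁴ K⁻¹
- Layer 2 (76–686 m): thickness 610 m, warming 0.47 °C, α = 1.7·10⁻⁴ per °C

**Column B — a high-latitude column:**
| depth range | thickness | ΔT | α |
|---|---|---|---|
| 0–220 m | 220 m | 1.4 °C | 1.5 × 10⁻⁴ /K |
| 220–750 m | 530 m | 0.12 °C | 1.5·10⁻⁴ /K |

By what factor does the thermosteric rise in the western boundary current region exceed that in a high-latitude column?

1.59

A 0–76 m: 3.5×10⁻⁴ × 76 × 1.5 = 0.03990 m
A 1.7×10⁻⁴ × 0.47 × 610 = 0.048739 m
A total: 0.088639 m
B 1.4 × 220 × 1.5×10⁻⁴ = 0.04620 m
B 530 × 1.5×10⁻⁴ × 0.12 = 0.00954 m
B total: 0.05574 m
Ratio: 0.088639 / 0.05574 ≈ 1.590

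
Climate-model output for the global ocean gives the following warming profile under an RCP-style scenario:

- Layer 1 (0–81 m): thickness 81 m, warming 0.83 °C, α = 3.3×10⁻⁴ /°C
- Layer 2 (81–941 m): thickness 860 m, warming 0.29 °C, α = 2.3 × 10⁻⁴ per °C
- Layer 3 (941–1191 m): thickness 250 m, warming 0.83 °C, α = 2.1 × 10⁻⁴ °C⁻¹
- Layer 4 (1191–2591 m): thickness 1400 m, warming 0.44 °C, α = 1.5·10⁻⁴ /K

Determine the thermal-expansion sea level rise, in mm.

3.3×10⁻⁴ × 0.83 × 81 = 0.0221859 m
860 × 2.3×10⁻⁴ × 0.29 = 0.057362 m
941–1191 m: 0.83 × 2.1×10⁻⁴ × 250 = 0.043575 m
1191–2591 m: 0.44 × 1.5×10⁻⁴ × 1400 = 0.09240 m
Δh = 0.0221859 + 0.057362 + 0.043575 + 0.09240 = 0.2155229 m ≈ 216 mm

216 mm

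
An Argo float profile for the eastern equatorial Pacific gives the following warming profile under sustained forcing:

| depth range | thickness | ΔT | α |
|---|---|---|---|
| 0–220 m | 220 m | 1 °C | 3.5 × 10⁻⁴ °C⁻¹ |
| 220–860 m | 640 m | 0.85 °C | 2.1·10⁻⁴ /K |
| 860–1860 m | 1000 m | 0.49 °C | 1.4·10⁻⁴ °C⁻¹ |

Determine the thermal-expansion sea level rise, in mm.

Layer 1: 1 × 3.5×10⁻⁴ × 220 = 0.07700 m
0.85 × 2.1×10⁻⁴ × 640 = 0.11424 m
Layer 3: 1.4×10⁻⁴ × 0.49 × 1000 = 0.06860 m
Δh = 0.07700 + 0.11424 + 0.06860 = 0.25984 m

260 mm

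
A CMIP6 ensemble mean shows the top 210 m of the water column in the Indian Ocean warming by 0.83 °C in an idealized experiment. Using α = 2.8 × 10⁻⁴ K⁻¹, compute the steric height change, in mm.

Δh = αΔT·H = 2.8×10⁻⁴ × 0.83 × 210 = 0.048804 m

about 49 mm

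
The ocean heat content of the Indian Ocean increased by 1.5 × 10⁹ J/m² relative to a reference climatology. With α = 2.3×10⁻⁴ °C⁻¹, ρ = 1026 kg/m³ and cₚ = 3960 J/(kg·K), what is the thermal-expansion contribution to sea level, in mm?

Δh = 85 mm

Δh = αQ/(ρcₚ) = 2.3×10⁻⁴ × 1.5×10⁹ / (1026 × 3960) ≈ 0.084913 m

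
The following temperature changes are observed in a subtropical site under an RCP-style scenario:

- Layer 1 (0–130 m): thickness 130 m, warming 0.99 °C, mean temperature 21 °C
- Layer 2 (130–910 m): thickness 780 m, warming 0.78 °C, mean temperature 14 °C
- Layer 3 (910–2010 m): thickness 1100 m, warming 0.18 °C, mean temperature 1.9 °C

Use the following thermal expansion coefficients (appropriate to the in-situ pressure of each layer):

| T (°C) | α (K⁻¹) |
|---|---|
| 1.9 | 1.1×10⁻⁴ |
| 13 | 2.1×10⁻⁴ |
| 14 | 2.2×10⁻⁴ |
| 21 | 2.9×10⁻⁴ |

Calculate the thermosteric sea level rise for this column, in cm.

19.3 cm

Layer 1 at 21 °C → α = 2.9×10⁻⁴ K⁻¹
Layer 2 at 14 °C → α = 2.2×10⁻⁴ K⁻¹
Layer 3 at 1.9 °C → α = 1.1×10⁻⁴ K⁻¹
2.9×10⁻⁴ × 130 × 0.99 = 0.037323 m
0.78 × 2.2×10⁻⁴ × 780 = 0.133848 m
910–2010 m: 1.1×10⁻⁴ × 0.18 × 1100 = 0.02178 m
Δh = 0.037323 + 0.133848 + 0.02178 = 0.192951 m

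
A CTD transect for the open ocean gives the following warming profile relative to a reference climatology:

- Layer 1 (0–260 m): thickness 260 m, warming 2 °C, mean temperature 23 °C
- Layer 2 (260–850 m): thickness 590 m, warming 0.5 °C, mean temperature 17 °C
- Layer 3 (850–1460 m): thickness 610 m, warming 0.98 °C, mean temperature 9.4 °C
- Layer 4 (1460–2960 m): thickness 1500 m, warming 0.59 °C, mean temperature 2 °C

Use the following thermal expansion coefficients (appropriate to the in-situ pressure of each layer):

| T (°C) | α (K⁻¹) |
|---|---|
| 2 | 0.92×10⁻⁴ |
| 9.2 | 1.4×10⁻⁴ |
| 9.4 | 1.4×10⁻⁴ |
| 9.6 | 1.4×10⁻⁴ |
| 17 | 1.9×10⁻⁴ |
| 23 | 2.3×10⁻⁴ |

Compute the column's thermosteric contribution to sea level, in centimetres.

Layer 1 at 23 °C → α = 2.3×10⁻⁴ K⁻¹
Layer 2 at 17 °C → α = 1.9×10⁻⁴ K⁻¹
Layer 3 at 9.4 °C → α = 1.4×10⁻⁴ K⁻¹
Layer 4 at 2 °C → α = 0.92×10⁻⁴ K⁻¹
0–260 m: 260 × 2.3×10⁻⁴ × 2 = 0.11960 m
590 × 0.5 × 1.9×10⁻⁴ = 0.05605 m
850–1460 m: 0.98 × 610 × 1.4×10⁻⁴ = 0.083692 m
Layer 4: 1500 × 0.59 × 0.92×10⁻⁴ = 0.08142 m
Δh = 0.11960 + 0.05605 + 0.083692 + 0.08142 = 0.340762 m

34.1 cm of thermosteric rise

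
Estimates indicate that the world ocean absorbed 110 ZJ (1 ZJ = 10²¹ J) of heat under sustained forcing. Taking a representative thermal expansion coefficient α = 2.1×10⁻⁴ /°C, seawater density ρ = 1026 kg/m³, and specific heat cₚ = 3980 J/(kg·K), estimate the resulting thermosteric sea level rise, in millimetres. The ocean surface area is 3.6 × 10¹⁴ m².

Per unit area: Q = 110×10²¹ / (3.6×10¹⁴) ≈ 3.056×10⁸ J/m²
Δh = αQ/(ρcₚ) = 2.1×10⁻⁴ × 3.056×10⁸ / (1026 × 3980) ≈ 0.015716 m

16 mm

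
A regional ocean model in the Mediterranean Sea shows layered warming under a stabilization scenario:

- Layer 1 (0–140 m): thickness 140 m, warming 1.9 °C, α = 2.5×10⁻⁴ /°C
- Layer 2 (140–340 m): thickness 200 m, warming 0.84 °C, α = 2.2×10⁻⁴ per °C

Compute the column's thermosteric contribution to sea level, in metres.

0.103 m

140 × 2.5×10⁻⁴ × 1.9 = 0.06650 m
2.2×10⁻⁴ × 0.84 × 200 = 0.03696 m
Δh = 0.06650 + 0.03696 = 0.10346 m ≈ 0.103 m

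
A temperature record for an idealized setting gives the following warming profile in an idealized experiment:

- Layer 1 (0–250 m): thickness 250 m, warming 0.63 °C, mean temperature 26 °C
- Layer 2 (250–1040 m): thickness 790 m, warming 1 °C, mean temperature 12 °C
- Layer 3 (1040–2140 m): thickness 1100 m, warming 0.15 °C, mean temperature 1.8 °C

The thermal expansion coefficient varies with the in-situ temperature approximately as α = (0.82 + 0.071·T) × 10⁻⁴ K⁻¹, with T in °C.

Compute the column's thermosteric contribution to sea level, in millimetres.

Layer 1: α = (0.82 + 0.071×26)×10⁻⁴ = 2.666×10⁻⁴ K⁻¹
Layer 2: α = (0.82 + 0.071×12)×10⁻⁴ = 1.672×10⁻⁴ K⁻¹
Layer 3: α = (0.82 + 0.071×1.8)×10⁻⁴ = 0.9478×10⁻⁴ K⁻¹
250 × 2.666×10⁻⁴ × 0.63 = 0.0419895 m
Layer 2: 1.672×10⁻⁴ × 1 × 790 = 0.132088 m
0.9478×10⁻⁴ × 0.15 × 1100 = 0.0156387 m
Δh = 0.0419895 + 0.132088 + 0.0156387 = 0.1897162 m

190 mm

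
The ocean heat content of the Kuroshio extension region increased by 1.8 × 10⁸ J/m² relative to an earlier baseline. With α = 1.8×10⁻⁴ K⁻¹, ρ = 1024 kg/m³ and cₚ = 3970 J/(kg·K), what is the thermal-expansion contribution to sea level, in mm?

7.97 mm

Δh = αQ/(ρcₚ) = 1.8×10⁻⁴ × 1.8×10⁸ / (1024 × 3970) ≈ 0.0079699 m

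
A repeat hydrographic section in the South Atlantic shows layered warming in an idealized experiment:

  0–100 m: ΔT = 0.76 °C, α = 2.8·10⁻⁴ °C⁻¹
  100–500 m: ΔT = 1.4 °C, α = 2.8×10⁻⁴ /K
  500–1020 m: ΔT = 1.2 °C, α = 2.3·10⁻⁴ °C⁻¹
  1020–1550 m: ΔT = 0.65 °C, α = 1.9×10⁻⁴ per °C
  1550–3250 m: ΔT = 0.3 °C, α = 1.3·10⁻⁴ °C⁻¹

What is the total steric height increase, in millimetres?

100 × 2.8×10⁻⁴ × 0.76 = 0.02128 m
400 × 2.8×10⁻⁴ × 1.4 = 0.15680 m
500–1020 m: 520 × 2.3×10⁻⁴ × 1.2 = 0.14352 m
Layer 4: 1.9×10⁻⁴ × 0.65 × 530 = 0.065455 m
Layer 5: 0.3 × 1.3×10⁻⁴ × 1700 = 0.06630 m
Δh = 0.02128 + 0.15680 + 0.14352 + 0.065455 + 0.06630 = 0.453355 m ≈ 453 mm

453 mm of thermosteric rise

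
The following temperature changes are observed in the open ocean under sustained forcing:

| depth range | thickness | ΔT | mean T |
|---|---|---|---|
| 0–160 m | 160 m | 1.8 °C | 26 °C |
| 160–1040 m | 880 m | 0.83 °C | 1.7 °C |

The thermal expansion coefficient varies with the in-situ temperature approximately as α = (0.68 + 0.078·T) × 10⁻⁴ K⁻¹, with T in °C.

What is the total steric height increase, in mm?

Layer 1: α = (0.68 + 0.078×26)×10⁻⁴ = 2.708×10⁻⁴ K⁻¹
Layer 2: α = (0.68 + 0.078×1.7)×10⁻⁴ = 0.8126×10⁻⁴ K⁻¹
1.8 × 160 × 2.708×10⁻⁴ = 0.0779904 m
0.83 × 0.8126×10⁻⁴ × 880 = 0.059352304 m
Δh = 0.0779904 + 0.059352304 = 0.137342704 m

Δh ≈ 137 mm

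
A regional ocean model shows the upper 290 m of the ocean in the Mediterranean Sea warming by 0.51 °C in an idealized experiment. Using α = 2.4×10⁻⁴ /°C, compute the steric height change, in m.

0.0355 m of thermosteric rise

Δh = αΔT·H = 2.4×10⁻⁴ × 0.51 × 290 = 0.035496 m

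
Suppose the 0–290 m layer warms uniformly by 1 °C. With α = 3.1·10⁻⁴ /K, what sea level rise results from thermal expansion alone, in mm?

about 89.9 mm

Δh = αΔT·H = 3.1×10⁻⁴ × 1 × 290 = 0.08990 m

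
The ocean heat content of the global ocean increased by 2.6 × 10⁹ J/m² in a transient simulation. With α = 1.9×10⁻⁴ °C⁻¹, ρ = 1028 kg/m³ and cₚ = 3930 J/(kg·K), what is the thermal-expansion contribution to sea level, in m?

Δh = αQ/(ρcₚ) = 1.9×10⁻⁴ × 2.6×10⁹ / (1028 × 3930) ≈ 0.12228 m

0.122 m of thermosteric rise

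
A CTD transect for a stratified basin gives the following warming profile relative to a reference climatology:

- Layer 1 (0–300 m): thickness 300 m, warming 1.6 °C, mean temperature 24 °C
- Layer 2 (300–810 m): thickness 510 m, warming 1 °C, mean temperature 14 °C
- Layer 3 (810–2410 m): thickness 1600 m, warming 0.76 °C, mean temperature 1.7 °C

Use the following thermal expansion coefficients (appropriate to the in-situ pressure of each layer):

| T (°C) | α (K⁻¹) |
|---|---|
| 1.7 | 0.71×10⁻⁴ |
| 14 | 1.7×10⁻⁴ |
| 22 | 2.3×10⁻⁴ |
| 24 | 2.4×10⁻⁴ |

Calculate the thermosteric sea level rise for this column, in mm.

290 mm

Layer 1 at 24 °C → α = 2.4×10⁻⁴ K⁻¹
Layer 2 at 14 °C → α = 1.7×10⁻⁴ K⁻¹
Layer 3 at 1.7 °C → α = 0.71×10⁻⁴ K⁻¹
Layer 1: 2.4×10⁻⁴ × 1.6 × 300 = 0.11520 m
1.7×10⁻⁴ × 510 × 1 = 0.08670 m
Layer 3: 0.76 × 0.71×10⁻⁴ × 1600 = 0.086336 m
Δh = 0.11520 + 0.08670 + 0.086336 = 0.288236 m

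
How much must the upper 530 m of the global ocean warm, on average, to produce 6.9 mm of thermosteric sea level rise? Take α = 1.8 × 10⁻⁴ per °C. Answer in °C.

0.0723 °C

ΔT = Δh/(αH) = 0.0069 / (1.8×10⁻⁴ × 530) ≈ 0.07233 °C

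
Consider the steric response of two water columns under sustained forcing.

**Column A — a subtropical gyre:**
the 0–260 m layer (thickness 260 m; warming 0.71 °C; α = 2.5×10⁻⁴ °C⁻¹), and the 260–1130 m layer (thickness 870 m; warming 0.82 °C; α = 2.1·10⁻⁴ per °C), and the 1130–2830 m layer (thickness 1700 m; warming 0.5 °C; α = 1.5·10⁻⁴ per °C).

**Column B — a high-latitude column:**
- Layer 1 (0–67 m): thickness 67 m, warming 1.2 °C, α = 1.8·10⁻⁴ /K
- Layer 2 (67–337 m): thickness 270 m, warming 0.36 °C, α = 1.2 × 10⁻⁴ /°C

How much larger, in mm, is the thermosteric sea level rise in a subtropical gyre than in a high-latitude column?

297 mm larger

A 260 × 2.5×10⁻⁴ × 0.71 = 0.04615 m
A 260–1130 m: 2.1×10⁻⁴ × 870 × 0.82 = 0.149814 m
A 1700 × 1.5×10⁻⁴ × 0.5 = 0.12750 m
A total: 0.323464 m
B Layer 1: 67 × 1.2 × 1.8×10⁻⁴ = 0.014472 m
B Layer 2: 1.2×10⁻⁴ × 0.36 × 270 = 0.011664 m
B total: 0.026136 m
Difference: 0.323464 − 0.026136 = 0.297328 m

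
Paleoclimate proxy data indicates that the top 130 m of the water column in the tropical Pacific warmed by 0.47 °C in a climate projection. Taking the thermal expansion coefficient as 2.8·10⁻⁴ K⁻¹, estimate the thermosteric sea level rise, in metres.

Δh = αΔT·H = 2.8×10⁻⁴ × 0.47 × 130 = 0.017108 m

0.0171 m of thermosteric rise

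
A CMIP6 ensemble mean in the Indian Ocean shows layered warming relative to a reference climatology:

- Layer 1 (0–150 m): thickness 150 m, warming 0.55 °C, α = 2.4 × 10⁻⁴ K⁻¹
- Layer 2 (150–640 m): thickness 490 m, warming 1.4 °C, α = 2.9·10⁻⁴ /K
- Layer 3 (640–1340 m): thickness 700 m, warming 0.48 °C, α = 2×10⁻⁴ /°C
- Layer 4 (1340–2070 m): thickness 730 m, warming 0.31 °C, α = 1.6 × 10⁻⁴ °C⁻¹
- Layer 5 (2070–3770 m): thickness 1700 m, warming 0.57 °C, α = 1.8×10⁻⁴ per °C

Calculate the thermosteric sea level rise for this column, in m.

0–150 m: 0.55 × 150 × 2.4×10⁻⁴ = 0.01980 m
150–640 m: 2.9×10⁻⁴ × 490 × 1.4 = 0.19894 m
640–1340 m: 2×10⁻⁴ × 0.48 × 700 = 0.06720 m
730 × 0.31 × 1.6×10⁻⁴ = 0.036208 m
1.8×10⁻⁴ × 0.57 × 1700 = 0.17442 m
Δh = 0.01980 + 0.19894 + 0.06720 + 0.036208 + 0.17442 = 0.496568 m

Δh = 0.497 m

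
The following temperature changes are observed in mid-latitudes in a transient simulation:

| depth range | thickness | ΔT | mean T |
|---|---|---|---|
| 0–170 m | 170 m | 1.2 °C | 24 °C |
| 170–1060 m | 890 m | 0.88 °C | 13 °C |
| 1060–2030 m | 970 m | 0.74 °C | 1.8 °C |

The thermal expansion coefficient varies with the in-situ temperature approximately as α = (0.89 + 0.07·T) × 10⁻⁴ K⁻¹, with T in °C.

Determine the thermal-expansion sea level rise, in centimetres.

Δh = 27 cm

Layer 1: α = (0.89 + 0.07×24)×10⁻⁴ = 2.57×10⁻⁴ K⁻¹
Layer 2: α = (0.89 + 0.07×13)×10⁻⁴ = 1.8×10⁻⁴ K⁻¹
Layer 3: α = (0.89 + 0.07×1.8)×10⁻⁴ = 1.016×10⁻⁴ K⁻¹
1.2 × 170 × 2.57×10⁻⁴ = 0.052428 m
170–1060 m: 0.88 × 890 × 1.8×10⁻⁴ = 0.140976 m
Layer 3: 0.74 × 970 × 1.016×10⁻⁴ = 0.07292848 m
Δh = 0.052428 + 0.140976 + 0.07292848 = 0.26633248 m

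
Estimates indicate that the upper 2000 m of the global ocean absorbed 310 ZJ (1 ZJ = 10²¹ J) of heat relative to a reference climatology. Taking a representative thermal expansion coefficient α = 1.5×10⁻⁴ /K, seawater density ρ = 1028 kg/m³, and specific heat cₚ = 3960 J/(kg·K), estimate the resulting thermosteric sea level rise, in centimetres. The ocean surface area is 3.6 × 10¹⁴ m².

Per unit area: Q = 310×10²¹ / (3.6×10¹⁴) ≈ 8.611×10⁸ J/m²
Δh = αQ/(ρcₚ) = 1.5×10⁻⁴ × 8.611×10⁸ / (1028 × 3960) ≈ 0.031729 m

Δh ≈ 3.17 cm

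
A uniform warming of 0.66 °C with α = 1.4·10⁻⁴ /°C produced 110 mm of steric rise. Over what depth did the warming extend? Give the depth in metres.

about 1200 m

H = Δh/(αΔT) = 0.11 / (1.4×10⁻⁴ × 0.66) ≈ 1190 m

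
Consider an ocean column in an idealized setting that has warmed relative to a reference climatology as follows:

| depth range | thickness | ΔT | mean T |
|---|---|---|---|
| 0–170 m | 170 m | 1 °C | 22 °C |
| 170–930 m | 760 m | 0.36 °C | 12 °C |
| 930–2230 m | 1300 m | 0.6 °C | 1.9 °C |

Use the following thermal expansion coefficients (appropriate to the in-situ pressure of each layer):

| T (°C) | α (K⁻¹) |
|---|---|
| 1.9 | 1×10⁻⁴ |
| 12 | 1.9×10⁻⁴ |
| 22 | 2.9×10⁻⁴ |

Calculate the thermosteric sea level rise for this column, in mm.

Layer 1 at 22 °C → α = 2.9×10⁻⁴ K⁻¹
Layer 2 at 12 °C → α = 1.9×10⁻⁴ K⁻¹
Layer 3 at 1.9 °C → α = 1×10⁻⁴ K⁻¹
1 × 170 × 2.9×10⁻⁴ = 0.04930 m
0.36 × 760 × 1.9×10⁻⁴ = 0.051984 m
Layer 3: 0.6 × 1×10⁻⁴ × 1300 = 0.07800 m
Δh = 0.04930 + 0.051984 + 0.07800 = 0.179284 m

Δh ≈ 180 mm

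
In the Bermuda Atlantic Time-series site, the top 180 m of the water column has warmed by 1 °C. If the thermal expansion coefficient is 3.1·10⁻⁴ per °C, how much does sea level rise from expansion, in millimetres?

Δh = αΔT·H = 3.1×10⁻⁴ × 1 × 180 = 0.05580 m

55.8 mm of thermosteric rise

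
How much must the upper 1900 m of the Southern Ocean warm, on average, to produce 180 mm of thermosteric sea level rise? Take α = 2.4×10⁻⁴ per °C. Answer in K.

ΔT ≈ 0.395 K

ΔT = Δh/(αH) = 0.18 / (2.4×10⁻⁴ × 1900) ≈ 0.3947 K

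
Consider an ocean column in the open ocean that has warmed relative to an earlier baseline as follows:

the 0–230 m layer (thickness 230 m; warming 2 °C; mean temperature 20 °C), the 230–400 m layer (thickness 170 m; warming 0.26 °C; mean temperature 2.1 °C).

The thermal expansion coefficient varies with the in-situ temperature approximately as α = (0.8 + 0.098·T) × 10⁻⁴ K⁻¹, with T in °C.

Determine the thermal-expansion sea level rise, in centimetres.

Layer 1: α = (0.8 + 0.098×20)×10⁻⁴ = 2.76×10⁻⁴ K⁻¹
Layer 2: α = (0.8 + 0.098×2.1)×10⁻⁴ = 1.0058×10⁻⁴ K⁻¹
Layer 1: 2 × 230 × 2.76×10⁻⁴ = 0.12696 m
Layer 2: 170 × 0.26 × 1.0058×10⁻⁴ = 0.004445636 m
Δh = 0.12696 + 0.004445636 = 0.131405636 m

Δh = 13.1 cm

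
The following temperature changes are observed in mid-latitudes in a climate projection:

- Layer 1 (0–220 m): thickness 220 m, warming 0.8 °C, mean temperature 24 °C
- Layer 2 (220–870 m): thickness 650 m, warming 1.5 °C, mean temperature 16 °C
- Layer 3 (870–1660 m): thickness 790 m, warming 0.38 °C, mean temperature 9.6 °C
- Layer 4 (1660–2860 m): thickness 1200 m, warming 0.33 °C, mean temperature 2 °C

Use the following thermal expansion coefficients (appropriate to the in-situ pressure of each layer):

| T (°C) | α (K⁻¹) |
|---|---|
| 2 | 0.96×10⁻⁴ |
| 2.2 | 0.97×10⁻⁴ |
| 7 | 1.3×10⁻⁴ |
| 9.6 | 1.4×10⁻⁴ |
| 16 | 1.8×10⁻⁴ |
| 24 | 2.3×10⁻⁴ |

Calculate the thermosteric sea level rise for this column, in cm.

Layer 1 at 24 °C → α = 2.3×10⁻⁴ K⁻¹
Layer 2 at 16 °C → α = 1.8×10⁻⁴ K⁻¹
Layer 3 at 9.6 °C → α = 1.4×10⁻⁴ K⁻¹
Layer 4 at 2 °C → α = 0.96×10⁻⁴ K⁻¹
0–220 m: 220 × 2.3×10⁻⁴ × 0.8 = 0.04048 m
Layer 2: 1.5 × 1.8×10⁻⁴ × 650 = 0.17550 m
870–1660 m: 1.4×10⁻⁴ × 790 × 0.38 = 0.042028 m
Layer 4: 0.96×10⁻⁴ × 0.33 × 1200 = 0.038016 m
Δh = 0.04048 + 0.17550 + 0.042028 + 0.038016 = 0.296024 m

about 30 cm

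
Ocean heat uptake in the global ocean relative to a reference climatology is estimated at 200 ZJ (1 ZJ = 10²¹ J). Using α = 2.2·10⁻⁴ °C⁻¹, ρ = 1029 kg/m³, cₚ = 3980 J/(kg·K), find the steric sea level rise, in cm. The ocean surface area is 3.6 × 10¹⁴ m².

Per unit area: Q = 200×10²¹ / (3.6×10¹⁴) ≈ 5.556×10⁸ J/m²
Δh = αQ/(ρcₚ) = 2.2×10⁻⁴ × 5.556×10⁸ / (1029 × 3980) ≈ 0.029846 m

Δh ≈ 3.0 cm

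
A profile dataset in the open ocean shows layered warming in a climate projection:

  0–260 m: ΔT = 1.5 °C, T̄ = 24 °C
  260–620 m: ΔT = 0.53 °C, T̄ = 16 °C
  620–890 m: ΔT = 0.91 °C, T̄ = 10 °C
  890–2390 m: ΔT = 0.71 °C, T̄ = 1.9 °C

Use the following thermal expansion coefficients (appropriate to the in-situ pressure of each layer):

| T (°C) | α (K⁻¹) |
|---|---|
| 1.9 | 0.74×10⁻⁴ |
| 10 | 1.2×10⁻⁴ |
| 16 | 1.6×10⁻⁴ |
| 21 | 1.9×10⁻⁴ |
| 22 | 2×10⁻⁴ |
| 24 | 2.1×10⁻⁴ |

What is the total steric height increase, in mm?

Layer 1 at 24 °C → α = 2.1×10⁻⁴ K⁻¹
Layer 2 at 16 °C → α = 1.6×10⁻⁴ K⁻¹
Layer 3 at 10 °C → α = 1.2×10⁻⁴ K⁻¹
Layer 4 at 1.9 °C → α = 0.74×10⁻⁴ K⁻¹
2.1×10⁻⁴ × 260 × 1.5 = 0.08190 m
260–620 m: 1.6×10⁻⁴ × 0.53 × 360 = 0.030528 m
Layer 3: 0.91 × 1.2×10⁻⁴ × 270 = 0.029484 m
0.71 × 0.74×10⁻⁴ × 1500 = 0.07881 m
Δh = 0.08190 + 0.030528 + 0.029484 + 0.07881 = 0.220722 m

221 mm of thermosteric rise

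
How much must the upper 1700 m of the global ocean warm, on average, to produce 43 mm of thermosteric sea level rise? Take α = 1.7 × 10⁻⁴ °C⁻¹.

ΔT = Δh/(αH) = 0.043 / (1.7×10⁻⁴ × 1700) ≈ 0.1488 °C

ΔT ≈ 0.149 °C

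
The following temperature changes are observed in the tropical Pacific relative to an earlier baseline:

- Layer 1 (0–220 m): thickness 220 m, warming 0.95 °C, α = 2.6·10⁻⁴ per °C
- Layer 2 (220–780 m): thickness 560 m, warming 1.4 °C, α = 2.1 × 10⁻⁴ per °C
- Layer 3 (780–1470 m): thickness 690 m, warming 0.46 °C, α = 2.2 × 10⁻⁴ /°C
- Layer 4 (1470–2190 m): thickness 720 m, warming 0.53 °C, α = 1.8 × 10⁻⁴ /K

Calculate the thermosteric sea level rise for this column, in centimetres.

35.7 cm

0–220 m: 0.95 × 220 × 2.6×10⁻⁴ = 0.05434 m
Layer 2: 560 × 1.4 × 2.1×10⁻⁴ = 0.16464 m
2.2×10⁻⁴ × 0.46 × 690 = 0.069828 m
720 × 1.8×10⁻⁴ × 0.53 = 0.068688 m
Δh = 0.05434 + 0.16464 + 0.069828 + 0.068688 = 0.357496 m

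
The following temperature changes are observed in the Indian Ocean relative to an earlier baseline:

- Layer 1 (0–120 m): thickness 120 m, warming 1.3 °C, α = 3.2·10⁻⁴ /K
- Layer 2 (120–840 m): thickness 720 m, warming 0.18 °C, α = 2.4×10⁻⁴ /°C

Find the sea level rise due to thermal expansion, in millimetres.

81 mm

3.2×10⁻⁴ × 120 × 1.3 = 0.04992 m
120–840 m: 720 × 2.4×10⁻⁴ × 0.18 = 0.031104 m
Δh = 0.04992 + 0.031104 = 0.081024 m ≈ 81 mm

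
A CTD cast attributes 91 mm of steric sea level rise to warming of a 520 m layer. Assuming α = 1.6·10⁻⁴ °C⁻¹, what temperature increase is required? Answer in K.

ΔT = Δh/(αH) = 0.091 / (1.6×10⁻⁴ × 520) ≈ 1.094 K

1.09 K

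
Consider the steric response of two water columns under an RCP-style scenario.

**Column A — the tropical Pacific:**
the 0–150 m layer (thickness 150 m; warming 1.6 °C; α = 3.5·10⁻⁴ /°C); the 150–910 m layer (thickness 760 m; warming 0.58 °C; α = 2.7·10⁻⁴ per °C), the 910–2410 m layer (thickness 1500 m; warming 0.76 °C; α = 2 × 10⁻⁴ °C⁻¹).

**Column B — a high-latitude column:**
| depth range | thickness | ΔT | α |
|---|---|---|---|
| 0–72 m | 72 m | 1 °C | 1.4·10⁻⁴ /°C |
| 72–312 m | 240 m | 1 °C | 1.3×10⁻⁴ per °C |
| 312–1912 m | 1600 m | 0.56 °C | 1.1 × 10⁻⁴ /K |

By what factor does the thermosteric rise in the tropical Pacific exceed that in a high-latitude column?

a factor of 3.08

A 0–150 m: 1.6 × 150 × 3.5×10⁻⁴ = 0.08400 m
A Layer 2: 760 × 0.58 × 2.7×10⁻⁴ = 0.119016 m
A 910–2410 m: 0.76 × 2×10⁻⁴ × 1500 = 0.22800 m
A total: 0.431016 m
B 72 × 1 × 1.4×10⁻⁴ = 0.01008 m
B Layer 2: 240 × 1.3×10⁻⁴ × 1 = 0.03120 m
B 1.1×10⁻⁴ × 0.56 × 1600 = 0.09856 m
B total: 0.13984 m
Ratio: 0.431016 / 0.13984 ≈ 3.082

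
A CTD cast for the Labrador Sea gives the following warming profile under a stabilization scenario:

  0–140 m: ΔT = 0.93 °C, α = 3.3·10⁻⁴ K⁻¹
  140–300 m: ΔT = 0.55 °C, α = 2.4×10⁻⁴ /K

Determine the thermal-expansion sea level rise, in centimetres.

0–140 m: 3.3×10⁻⁴ × 140 × 0.93 = 0.042966 m
Layer 2: 0.55 × 2.4×10⁻⁴ × 160 = 0.02112 m
Δh = 0.042966 + 0.02112 = 0.064086 m ≈ 6.4 cm

about 6.4 cm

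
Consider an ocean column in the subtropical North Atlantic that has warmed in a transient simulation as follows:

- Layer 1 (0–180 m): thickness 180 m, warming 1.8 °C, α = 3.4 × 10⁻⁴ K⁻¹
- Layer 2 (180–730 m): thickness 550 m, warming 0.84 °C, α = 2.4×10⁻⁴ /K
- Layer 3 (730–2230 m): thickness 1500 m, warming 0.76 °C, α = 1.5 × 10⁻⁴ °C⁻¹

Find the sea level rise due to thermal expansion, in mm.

392 mm of thermosteric rise

0–180 m: 1.8 × 180 × 3.4×10⁻⁴ = 0.11016 m
Layer 2: 550 × 2.4×10⁻⁴ × 0.84 = 0.11088 m
0.76 × 1500 × 1.5×10⁻⁴ = 0.17100 m
Δh = 0.11016 + 0.11088 + 0.17100 = 0.39204 m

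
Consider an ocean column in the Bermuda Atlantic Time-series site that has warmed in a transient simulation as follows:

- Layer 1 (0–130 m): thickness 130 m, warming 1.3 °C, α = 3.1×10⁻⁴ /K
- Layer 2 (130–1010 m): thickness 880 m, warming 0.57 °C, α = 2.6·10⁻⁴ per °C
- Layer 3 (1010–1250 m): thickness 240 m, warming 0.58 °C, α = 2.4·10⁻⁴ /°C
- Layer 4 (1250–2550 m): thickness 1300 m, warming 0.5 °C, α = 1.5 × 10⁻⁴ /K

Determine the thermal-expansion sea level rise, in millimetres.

314 mm

Layer 1: 1.3 × 130 × 3.1×10⁻⁴ = 0.05239 m
0.57 × 2.6×10⁻⁴ × 880 = 0.130416 m
1010–1250 m: 0.58 × 240 × 2.4×10⁻⁴ = 0.033408 m
Layer 4: 1300 × 1.5×10⁻⁴ × 0.5 = 0.09750 m
Δh = 0.05239 + 0.130416 + 0.033408 + 0.09750 = 0.313714 m ≈ 314 mm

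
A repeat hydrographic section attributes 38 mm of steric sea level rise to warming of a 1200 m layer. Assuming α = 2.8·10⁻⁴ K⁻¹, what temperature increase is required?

ΔT = Δh/(αH) = 0.038 / (2.8×10⁻⁴ × 1200) ≈ 0.1131 °C

about 0.11 °C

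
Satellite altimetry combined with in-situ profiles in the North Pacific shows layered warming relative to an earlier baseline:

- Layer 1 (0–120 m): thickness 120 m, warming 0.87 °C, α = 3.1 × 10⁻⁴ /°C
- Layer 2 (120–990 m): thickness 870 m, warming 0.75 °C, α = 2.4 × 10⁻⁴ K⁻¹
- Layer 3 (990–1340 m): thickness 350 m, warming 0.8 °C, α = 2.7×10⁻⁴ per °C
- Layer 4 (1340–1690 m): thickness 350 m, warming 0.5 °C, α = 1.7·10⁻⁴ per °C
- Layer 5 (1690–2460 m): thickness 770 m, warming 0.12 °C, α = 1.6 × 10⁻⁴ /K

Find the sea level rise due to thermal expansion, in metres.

0.309 m

0–120 m: 3.1×10⁻⁴ × 120 × 0.87 = 0.032364 m
2.4×10⁻⁴ × 870 × 0.75 = 0.15660 m
Layer 3: 2.7×10⁻⁴ × 350 × 0.8 = 0.07560 m
Layer 4: 1.7×10⁻⁴ × 0.5 × 350 = 0.02975 m
1690–2460 m: 0.12 × 1.6×10⁻⁴ × 770 = 0.014784 m
Δh = 0.032364 + 0.15660 + 0.07560 + 0.02975 + 0.014784 = 0.309098 m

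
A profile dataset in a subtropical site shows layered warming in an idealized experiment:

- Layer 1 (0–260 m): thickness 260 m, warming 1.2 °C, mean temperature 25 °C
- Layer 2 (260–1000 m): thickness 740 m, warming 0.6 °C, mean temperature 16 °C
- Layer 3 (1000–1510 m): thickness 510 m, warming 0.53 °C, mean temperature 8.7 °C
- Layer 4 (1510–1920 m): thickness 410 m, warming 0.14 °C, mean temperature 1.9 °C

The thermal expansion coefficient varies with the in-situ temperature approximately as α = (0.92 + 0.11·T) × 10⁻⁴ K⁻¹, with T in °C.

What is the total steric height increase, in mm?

Layer 1: α = (0.92 + 0.11×25)×10⁻⁴ = 3.67×10⁻⁴ K⁻¹
Layer 2: α = (0.92 + 0.11×16)×10⁻⁴ = 2.68×10⁻⁴ K⁻¹
Layer 3: α = (0.92 + 0.11×8.7)×10⁻⁴ = 1.877×10⁻⁴ K⁻¹
Layer 4: α = (0.92 + 0.11×1.9)×10⁻⁴ = 1.129×10⁻⁴ K⁻¹
3.67×10⁻⁴ × 260 × 1.2 = 0.114504 m
260–1000 m: 0.6 × 2.68×10⁻⁴ × 740 = 0.118992 m
0.53 × 1.877×10⁻⁴ × 510 = 0.05073531 m
Layer 4: 0.14 × 410 × 1.129×10⁻⁴ = 0.00648046 m
Δh = 0.114504 + 0.118992 + 0.05073531 + 0.00648046 = 0.29071177 m

Δh ≈ 291 mm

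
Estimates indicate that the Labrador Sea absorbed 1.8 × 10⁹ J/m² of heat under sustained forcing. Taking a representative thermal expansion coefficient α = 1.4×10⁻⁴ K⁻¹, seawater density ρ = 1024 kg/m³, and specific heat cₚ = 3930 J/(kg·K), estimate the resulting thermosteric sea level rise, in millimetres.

Δh = αQ/(ρcₚ) = 1.4×10⁻⁴ × 1.8×10⁹ / (1024 × 3930) ≈ 0.062619 m

62.6 mm of thermosteric rise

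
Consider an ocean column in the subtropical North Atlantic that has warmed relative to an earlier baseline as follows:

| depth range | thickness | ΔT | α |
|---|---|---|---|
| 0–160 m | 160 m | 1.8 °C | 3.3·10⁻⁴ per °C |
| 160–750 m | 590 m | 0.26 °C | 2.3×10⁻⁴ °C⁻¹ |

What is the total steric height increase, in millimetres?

3.3×10⁻⁴ × 1.8 × 160 = 0.09504 m
0.26 × 590 × 2.3×10⁻⁴ = 0.035282 m
Δh = 0.09504 + 0.035282 = 0.130322 m ≈ 130 mm

Δh ≈ 130 mm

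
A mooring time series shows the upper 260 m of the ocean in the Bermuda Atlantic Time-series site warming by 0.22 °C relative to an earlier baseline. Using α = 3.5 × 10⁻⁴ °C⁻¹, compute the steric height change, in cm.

Δh = αΔT·H = 3.5×10⁻⁴ × 0.22 × 260 = 0.02002 m

Δh = 2.00 cm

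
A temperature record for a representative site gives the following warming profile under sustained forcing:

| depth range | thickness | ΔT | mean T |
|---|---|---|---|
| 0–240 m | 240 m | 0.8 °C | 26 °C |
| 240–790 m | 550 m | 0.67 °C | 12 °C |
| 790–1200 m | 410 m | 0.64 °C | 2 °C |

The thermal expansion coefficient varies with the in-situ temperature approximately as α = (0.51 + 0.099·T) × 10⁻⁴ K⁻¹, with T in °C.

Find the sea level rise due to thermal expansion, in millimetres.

about 140 mm

Layer 1: α = (0.51 + 0.099×26)×10⁻⁴ = 3.084×10⁻⁴ K⁻¹
Layer 2: α = (0.51 + 0.099×12)×10⁻⁴ = 1.698×10⁻⁴ K⁻¹
Layer 3: α = (0.51 + 0.099×2)×10⁻⁴ = 0.708×10⁻⁴ K⁻¹
3.084×10⁻⁴ × 240 × 0.8 = 0.0592128 m
0.67 × 550 × 1.698×10⁻⁴ = 0.0625713 m
Layer 3: 0.64 × 410 × 0.708×10⁻⁴ = 0.01857792 m
Δh = 0.0592128 + 0.0625713 + 0.01857792 = 0.14036202 m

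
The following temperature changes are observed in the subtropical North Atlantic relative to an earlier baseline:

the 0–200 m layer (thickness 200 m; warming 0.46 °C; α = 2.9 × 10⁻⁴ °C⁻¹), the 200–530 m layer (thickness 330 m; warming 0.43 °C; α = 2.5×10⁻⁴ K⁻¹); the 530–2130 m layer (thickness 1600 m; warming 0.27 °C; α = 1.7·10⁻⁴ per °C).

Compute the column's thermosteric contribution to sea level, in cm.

2.9×10⁻⁴ × 200 × 0.46 = 0.02668 m
Layer 2: 2.5×10⁻⁴ × 0.43 × 330 = 0.035475 m
1.7×10⁻⁴ × 1600 × 0.27 = 0.07344 m
Δh = 0.02668 + 0.035475 + 0.07344 = 0.135595 m

about 14 cm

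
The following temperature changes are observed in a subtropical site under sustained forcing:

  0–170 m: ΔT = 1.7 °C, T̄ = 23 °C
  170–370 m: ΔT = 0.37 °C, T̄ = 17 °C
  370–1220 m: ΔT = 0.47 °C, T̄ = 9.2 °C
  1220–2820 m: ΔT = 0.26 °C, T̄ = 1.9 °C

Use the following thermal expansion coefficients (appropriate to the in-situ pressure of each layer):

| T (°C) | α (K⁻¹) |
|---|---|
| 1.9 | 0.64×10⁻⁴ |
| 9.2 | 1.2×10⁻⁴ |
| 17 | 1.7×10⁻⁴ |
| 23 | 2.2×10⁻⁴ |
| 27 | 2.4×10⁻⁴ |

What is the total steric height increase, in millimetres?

Δh ≈ 151 mm

Layer 1 at 23 °C → α = 2.2×10⁻⁴ K⁻¹
Layer 2 at 17 °C → α = 1.7×10⁻⁴ K⁻¹
Layer 3 at 9.2 °C → α = 1.2×10⁻⁴ K⁻¹
Layer 4 at 1.9 °C → α = 0.64×10⁻⁴ K⁻¹
0–170 m: 1.7 × 170 × 2.2×10⁻⁴ = 0.06358 m
Layer 2: 0.37 × 1.7×10⁻⁴ × 200 = 0.01258 m
370–1220 m: 1.2×10⁻⁴ × 0.47 × 850 = 0.04794 m
1220–2820 m: 0.26 × 0.64×10⁻⁴ × 1600 = 0.026624 m
Δh = 0.06358 + 0.01258 + 0.04794 + 0.026624 = 0.150724 m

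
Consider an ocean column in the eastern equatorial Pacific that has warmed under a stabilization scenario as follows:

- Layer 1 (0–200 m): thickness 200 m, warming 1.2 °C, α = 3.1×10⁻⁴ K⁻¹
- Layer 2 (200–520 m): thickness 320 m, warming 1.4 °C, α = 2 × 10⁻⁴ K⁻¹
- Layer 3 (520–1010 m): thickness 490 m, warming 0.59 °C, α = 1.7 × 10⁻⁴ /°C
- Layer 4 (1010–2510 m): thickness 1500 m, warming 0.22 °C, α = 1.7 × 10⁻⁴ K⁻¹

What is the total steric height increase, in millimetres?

Δh ≈ 269 mm

Layer 1: 3.1×10⁻⁴ × 1.2 × 200 = 0.07440 m
2×10⁻⁴ × 320 × 1.4 = 0.08960 m
520–1010 m: 0.59 × 1.7×10⁻⁴ × 490 = 0.049147 m
Layer 4: 1500 × 0.22 × 1.7×10⁻⁴ = 0.05610 m
Δh = 0.07440 + 0.08960 + 0.049147 + 0.05610 = 0.269247 m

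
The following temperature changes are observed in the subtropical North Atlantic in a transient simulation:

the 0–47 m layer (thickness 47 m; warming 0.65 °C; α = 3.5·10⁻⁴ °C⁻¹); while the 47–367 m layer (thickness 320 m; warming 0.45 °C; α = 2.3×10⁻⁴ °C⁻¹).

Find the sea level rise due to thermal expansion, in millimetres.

Δh ≈ 43.8 mm

3.5×10⁻⁴ × 47 × 0.65 = 0.0106925 m
0.45 × 320 × 2.3×10⁻⁴ = 0.03312 m
Δh = 0.0106925 + 0.03312 = 0.0438125 m ≈ 43.8 mm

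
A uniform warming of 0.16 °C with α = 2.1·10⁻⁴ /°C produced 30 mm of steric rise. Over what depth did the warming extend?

H = Δh/(αΔT) = 0.03 / (2.1×10⁻⁴ × 0.16) ≈ 892.9 m

about 893 m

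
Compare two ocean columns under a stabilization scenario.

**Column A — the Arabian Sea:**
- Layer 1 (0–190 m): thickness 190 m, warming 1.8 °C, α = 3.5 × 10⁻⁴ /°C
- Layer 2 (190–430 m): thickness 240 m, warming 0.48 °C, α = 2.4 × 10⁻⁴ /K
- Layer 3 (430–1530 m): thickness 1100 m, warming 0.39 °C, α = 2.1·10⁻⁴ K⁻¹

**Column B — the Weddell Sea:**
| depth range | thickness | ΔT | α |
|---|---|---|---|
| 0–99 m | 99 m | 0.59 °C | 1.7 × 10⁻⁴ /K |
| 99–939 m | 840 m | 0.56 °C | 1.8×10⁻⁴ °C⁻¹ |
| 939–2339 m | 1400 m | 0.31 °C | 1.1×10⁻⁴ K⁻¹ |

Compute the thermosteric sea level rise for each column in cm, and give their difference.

Δh_A ≈ 24 cm, Δh_B ≈ 14 cm; difference ≈ 9.5 cm

A 0–190 m: 1.8 × 3.5×10⁻⁴ × 190 = 0.11970 m
A Layer 2: 2.4×10⁻⁴ × 240 × 0.48 = 0.027648 m
A 2.1×10⁻⁴ × 0.39 × 1100 = 0.09009 m
A total: 0.237438 m
B Layer 1: 1.7×10⁻⁴ × 99 × 0.59 = 0.0099297 m
B 99–939 m: 0.56 × 840 × 1.8×10⁻⁴ = 0.084672 m
B Layer 3: 1400 × 1.1×10⁻⁴ × 0.31 = 0.04774 m
B total: 0.1423417 m
Difference: 0.237438 − 0.1423417 = 0.0950963 m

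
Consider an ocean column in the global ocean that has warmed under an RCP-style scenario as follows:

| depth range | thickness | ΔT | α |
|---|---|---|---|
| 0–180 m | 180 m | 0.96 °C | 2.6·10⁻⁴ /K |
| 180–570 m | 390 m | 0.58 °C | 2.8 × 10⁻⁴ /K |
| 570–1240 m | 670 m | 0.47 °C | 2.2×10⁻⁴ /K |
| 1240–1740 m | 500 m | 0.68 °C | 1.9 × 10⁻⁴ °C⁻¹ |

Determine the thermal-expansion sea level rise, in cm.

180 × 2.6×10⁻⁴ × 0.96 = 0.044928 m
2.8×10⁻⁴ × 0.58 × 390 = 0.063336 m
570–1240 m: 670 × 0.47 × 2.2×10⁻⁴ = 0.069278 m
Layer 4: 500 × 0.68 × 1.9×10⁻⁴ = 0.06460 m
Δh = 0.044928 + 0.063336 + 0.069278 + 0.06460 = 0.242142 m

24 cm of thermosteric rise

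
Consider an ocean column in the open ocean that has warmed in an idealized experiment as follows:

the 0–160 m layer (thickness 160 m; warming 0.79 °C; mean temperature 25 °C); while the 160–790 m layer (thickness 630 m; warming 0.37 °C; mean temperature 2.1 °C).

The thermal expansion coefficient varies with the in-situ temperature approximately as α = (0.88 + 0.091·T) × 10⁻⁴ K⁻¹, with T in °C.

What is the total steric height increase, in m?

Δh ≈ 0.065 m

Layer 1: α = (0.88 + 0.091×25)×10⁻⁴ = 3.155×10⁻⁴ K⁻¹
Layer 2: α = (0.88 + 0.091×2.1)×10⁻⁴ = 1.0711×10⁻⁴ K⁻¹
0–160 m: 0.79 × 3.155×10⁻⁴ × 160 = 0.0398792 m
160–790 m: 1.0711×10⁻⁴ × 630 × 0.37 = 0.024967341 m
Δh = 0.0398792 + 0.024967341 = 0.064846541 m ≈ 0.065 m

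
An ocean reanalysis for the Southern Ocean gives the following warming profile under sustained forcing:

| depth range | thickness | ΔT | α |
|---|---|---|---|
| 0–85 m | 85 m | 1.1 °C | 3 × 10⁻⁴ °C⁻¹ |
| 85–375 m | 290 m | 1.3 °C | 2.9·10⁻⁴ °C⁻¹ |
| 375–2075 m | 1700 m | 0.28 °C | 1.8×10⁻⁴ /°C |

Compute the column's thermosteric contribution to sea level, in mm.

223 mm of thermosteric rise

Layer 1: 1.1 × 3×10⁻⁴ × 85 = 0.02805 m
85–375 m: 1.3 × 290 × 2.9×10⁻⁴ = 0.10933 m
0.28 × 1.8×10⁻⁴ × 1700 = 0.08568 m
Δh = 0.02805 + 0.10933 + 0.08568 = 0.22306 m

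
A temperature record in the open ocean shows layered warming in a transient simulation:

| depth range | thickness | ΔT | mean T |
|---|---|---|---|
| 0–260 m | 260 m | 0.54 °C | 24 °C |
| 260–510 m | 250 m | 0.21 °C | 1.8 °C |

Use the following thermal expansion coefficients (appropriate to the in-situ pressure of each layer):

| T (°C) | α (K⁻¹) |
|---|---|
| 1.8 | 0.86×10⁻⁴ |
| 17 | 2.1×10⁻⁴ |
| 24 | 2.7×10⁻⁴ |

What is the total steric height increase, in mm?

Layer 1 at 24 °C → α = 2.7×10⁻⁴ K⁻¹
Layer 2 at 1.8 °C → α = 0.86×10⁻⁴ K⁻¹
0–260 m: 2.7×10⁻⁴ × 0.54 × 260 = 0.037908 m
250 × 0.86×10⁻⁴ × 0.21 = 0.004515 m
Δh = 0.037908 + 0.004515 = 0.042423 m ≈ 42.4 mm

Δh = 42.4 mm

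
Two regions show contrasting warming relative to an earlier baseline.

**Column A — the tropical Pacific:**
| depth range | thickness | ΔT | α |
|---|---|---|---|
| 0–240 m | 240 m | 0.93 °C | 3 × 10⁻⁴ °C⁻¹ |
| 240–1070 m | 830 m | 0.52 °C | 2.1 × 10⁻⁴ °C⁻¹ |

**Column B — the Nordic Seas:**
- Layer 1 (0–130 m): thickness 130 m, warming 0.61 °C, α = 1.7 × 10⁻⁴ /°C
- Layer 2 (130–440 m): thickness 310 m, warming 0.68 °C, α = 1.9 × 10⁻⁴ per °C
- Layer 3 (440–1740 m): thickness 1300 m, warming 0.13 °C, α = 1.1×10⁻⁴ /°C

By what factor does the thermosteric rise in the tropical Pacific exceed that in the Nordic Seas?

2.2

A 0–240 m: 240 × 3×10⁻⁴ × 0.93 = 0.06696 m
A Layer 2: 830 × 0.52 × 2.1×10⁻⁴ = 0.090636 m
A total: 0.157596 m
B 130 × 1.7×10⁻⁴ × 0.61 = 0.013481 m
B Layer 2: 1.9×10⁻⁴ × 310 × 0.68 = 0.040052 m
B 1.1×10⁻⁴ × 1300 × 0.13 = 0.01859 m
B total: 0.072123 m
Ratio: 0.157596 / 0.072123 ≈ 2.185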